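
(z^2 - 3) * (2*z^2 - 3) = 2*z^4 - 9*z^2 + 9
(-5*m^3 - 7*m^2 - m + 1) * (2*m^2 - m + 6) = -10*m^5 - 9*m^4 - 25*m^3 - 39*m^2 - 7*m + 6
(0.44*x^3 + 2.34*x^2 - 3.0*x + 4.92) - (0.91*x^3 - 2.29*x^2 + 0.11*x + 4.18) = -0.47*x^3 + 4.63*x^2 - 3.11*x + 0.74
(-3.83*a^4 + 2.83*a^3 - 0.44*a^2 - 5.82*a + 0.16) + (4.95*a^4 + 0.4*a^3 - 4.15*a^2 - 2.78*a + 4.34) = 1.12*a^4 + 3.23*a^3 - 4.59*a^2 - 8.6*a + 4.5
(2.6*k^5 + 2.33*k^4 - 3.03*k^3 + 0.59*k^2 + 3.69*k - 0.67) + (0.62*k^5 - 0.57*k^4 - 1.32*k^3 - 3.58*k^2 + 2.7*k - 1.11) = 3.22*k^5 + 1.76*k^4 - 4.35*k^3 - 2.99*k^2 + 6.39*k - 1.78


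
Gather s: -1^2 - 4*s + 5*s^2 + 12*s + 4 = 5*s^2 + 8*s + 3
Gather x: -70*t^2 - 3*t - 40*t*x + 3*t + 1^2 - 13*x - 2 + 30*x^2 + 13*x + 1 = -70*t^2 - 40*t*x + 30*x^2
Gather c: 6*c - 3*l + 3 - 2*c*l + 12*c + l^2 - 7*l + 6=c*(18 - 2*l) + l^2 - 10*l + 9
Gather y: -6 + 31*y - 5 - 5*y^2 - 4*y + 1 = -5*y^2 + 27*y - 10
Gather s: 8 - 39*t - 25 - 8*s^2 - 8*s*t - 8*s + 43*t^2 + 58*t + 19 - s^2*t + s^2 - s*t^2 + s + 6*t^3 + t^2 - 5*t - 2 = s^2*(-t - 7) + s*(-t^2 - 8*t - 7) + 6*t^3 + 44*t^2 + 14*t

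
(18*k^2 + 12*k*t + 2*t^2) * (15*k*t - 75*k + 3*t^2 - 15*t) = 270*k^3*t - 1350*k^3 + 234*k^2*t^2 - 1170*k^2*t + 66*k*t^3 - 330*k*t^2 + 6*t^4 - 30*t^3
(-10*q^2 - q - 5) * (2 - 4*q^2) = 40*q^4 + 4*q^3 - 2*q - 10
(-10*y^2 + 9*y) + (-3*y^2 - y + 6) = -13*y^2 + 8*y + 6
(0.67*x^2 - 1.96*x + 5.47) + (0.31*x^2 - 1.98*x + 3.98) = 0.98*x^2 - 3.94*x + 9.45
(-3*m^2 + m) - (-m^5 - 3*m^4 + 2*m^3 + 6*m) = m^5 + 3*m^4 - 2*m^3 - 3*m^2 - 5*m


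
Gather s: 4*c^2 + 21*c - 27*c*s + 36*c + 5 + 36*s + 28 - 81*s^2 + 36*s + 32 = 4*c^2 + 57*c - 81*s^2 + s*(72 - 27*c) + 65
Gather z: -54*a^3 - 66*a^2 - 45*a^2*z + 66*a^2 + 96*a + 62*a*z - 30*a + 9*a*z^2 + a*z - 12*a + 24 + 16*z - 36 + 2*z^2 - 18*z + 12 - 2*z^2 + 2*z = -54*a^3 + 9*a*z^2 + 54*a + z*(-45*a^2 + 63*a)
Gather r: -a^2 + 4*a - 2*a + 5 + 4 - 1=-a^2 + 2*a + 8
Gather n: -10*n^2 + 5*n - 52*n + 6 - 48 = -10*n^2 - 47*n - 42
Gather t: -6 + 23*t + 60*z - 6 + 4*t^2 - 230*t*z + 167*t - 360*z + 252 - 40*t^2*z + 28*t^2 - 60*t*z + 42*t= t^2*(32 - 40*z) + t*(232 - 290*z) - 300*z + 240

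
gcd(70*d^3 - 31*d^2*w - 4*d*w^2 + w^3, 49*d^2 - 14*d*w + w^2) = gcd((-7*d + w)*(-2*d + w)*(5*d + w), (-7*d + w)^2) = -7*d + w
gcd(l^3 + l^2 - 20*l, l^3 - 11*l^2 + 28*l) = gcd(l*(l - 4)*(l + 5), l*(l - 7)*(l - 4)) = l^2 - 4*l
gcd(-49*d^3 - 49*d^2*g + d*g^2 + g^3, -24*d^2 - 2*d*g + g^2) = 1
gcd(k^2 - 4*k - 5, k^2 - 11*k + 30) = k - 5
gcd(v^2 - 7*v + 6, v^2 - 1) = v - 1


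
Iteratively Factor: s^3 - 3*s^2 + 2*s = (s - 2)*(s^2 - s) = (s - 2)*(s - 1)*(s)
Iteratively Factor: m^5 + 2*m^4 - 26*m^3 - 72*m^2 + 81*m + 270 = (m - 5)*(m^4 + 7*m^3 + 9*m^2 - 27*m - 54) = (m - 5)*(m + 3)*(m^3 + 4*m^2 - 3*m - 18) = (m - 5)*(m + 3)^2*(m^2 + m - 6) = (m - 5)*(m + 3)^3*(m - 2)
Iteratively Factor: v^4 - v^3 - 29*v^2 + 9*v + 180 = (v + 4)*(v^3 - 5*v^2 - 9*v + 45) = (v - 5)*(v + 4)*(v^2 - 9) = (v - 5)*(v + 3)*(v + 4)*(v - 3)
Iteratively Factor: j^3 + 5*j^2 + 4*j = (j + 1)*(j^2 + 4*j) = j*(j + 1)*(j + 4)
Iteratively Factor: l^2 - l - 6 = (l + 2)*(l - 3)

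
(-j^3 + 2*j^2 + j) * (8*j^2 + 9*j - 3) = -8*j^5 + 7*j^4 + 29*j^3 + 3*j^2 - 3*j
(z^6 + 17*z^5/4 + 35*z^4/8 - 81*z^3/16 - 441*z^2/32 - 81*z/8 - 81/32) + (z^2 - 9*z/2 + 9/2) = z^6 + 17*z^5/4 + 35*z^4/8 - 81*z^3/16 - 409*z^2/32 - 117*z/8 + 63/32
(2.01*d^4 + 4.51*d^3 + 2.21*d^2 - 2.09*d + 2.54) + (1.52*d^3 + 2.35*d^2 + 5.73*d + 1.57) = 2.01*d^4 + 6.03*d^3 + 4.56*d^2 + 3.64*d + 4.11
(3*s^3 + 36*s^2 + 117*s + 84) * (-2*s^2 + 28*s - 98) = -6*s^5 + 12*s^4 + 480*s^3 - 420*s^2 - 9114*s - 8232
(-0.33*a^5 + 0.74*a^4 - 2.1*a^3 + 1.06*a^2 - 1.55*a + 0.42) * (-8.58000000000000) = 2.8314*a^5 - 6.3492*a^4 + 18.018*a^3 - 9.0948*a^2 + 13.299*a - 3.6036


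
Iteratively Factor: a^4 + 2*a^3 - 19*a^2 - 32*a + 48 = (a - 4)*(a^3 + 6*a^2 + 5*a - 12) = (a - 4)*(a - 1)*(a^2 + 7*a + 12) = (a - 4)*(a - 1)*(a + 4)*(a + 3)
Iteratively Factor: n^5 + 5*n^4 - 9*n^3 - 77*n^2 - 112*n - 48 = (n + 1)*(n^4 + 4*n^3 - 13*n^2 - 64*n - 48) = (n - 4)*(n + 1)*(n^3 + 8*n^2 + 19*n + 12) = (n - 4)*(n + 1)^2*(n^2 + 7*n + 12) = (n - 4)*(n + 1)^2*(n + 3)*(n + 4)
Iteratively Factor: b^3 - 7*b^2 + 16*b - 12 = (b - 2)*(b^2 - 5*b + 6) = (b - 2)^2*(b - 3)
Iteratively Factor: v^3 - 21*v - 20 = (v + 4)*(v^2 - 4*v - 5) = (v + 1)*(v + 4)*(v - 5)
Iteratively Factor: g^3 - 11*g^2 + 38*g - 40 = (g - 2)*(g^2 - 9*g + 20) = (g - 4)*(g - 2)*(g - 5)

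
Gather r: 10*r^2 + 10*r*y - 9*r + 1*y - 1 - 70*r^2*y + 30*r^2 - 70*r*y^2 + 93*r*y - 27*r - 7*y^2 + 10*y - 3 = r^2*(40 - 70*y) + r*(-70*y^2 + 103*y - 36) - 7*y^2 + 11*y - 4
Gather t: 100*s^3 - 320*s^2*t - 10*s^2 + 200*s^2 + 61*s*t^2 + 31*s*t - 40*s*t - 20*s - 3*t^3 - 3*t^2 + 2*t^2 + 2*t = 100*s^3 + 190*s^2 - 20*s - 3*t^3 + t^2*(61*s - 1) + t*(-320*s^2 - 9*s + 2)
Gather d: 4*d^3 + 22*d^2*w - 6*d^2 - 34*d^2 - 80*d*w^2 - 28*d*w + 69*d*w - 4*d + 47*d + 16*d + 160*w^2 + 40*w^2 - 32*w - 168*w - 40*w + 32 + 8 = 4*d^3 + d^2*(22*w - 40) + d*(-80*w^2 + 41*w + 59) + 200*w^2 - 240*w + 40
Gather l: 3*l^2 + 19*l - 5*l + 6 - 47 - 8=3*l^2 + 14*l - 49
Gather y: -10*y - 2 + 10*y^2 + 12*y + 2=10*y^2 + 2*y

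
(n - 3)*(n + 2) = n^2 - n - 6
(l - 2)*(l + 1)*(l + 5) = l^3 + 4*l^2 - 7*l - 10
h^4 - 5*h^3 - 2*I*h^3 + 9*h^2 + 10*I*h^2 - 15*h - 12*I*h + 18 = (h - 3)*(h - 2)*(h - 3*I)*(h + I)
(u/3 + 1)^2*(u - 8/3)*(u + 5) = u^4/9 + 25*u^3/27 + 29*u^2/27 - 59*u/9 - 40/3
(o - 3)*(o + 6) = o^2 + 3*o - 18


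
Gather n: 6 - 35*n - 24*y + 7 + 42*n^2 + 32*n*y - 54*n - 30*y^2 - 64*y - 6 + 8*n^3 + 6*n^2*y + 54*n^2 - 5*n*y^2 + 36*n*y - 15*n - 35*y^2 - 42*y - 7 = 8*n^3 + n^2*(6*y + 96) + n*(-5*y^2 + 68*y - 104) - 65*y^2 - 130*y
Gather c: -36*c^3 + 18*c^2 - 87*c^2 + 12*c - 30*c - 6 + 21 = -36*c^3 - 69*c^2 - 18*c + 15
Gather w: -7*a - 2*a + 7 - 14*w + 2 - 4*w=-9*a - 18*w + 9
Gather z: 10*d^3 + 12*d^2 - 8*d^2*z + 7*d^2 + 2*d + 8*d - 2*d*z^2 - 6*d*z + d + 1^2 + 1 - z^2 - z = 10*d^3 + 19*d^2 + 11*d + z^2*(-2*d - 1) + z*(-8*d^2 - 6*d - 1) + 2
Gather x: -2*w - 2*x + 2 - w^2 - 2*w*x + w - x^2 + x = -w^2 - w - x^2 + x*(-2*w - 1) + 2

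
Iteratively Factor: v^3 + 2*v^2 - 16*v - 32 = (v + 4)*(v^2 - 2*v - 8) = (v + 2)*(v + 4)*(v - 4)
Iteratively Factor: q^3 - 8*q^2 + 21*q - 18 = (q - 3)*(q^2 - 5*q + 6) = (q - 3)*(q - 2)*(q - 3)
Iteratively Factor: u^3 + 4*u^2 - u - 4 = (u + 1)*(u^2 + 3*u - 4) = (u - 1)*(u + 1)*(u + 4)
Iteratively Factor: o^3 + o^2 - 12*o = (o - 3)*(o^2 + 4*o) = (o - 3)*(o + 4)*(o)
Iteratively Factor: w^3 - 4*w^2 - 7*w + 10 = (w + 2)*(w^2 - 6*w + 5) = (w - 1)*(w + 2)*(w - 5)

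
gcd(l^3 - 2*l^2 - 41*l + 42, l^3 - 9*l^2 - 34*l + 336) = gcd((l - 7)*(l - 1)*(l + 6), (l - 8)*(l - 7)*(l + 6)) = l^2 - l - 42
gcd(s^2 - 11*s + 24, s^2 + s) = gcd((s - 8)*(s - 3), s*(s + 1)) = 1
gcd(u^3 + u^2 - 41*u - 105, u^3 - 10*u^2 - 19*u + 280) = u^2 - 2*u - 35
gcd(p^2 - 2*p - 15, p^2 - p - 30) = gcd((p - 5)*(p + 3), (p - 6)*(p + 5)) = 1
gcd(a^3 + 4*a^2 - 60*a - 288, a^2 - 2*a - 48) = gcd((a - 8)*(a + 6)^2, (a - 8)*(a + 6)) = a^2 - 2*a - 48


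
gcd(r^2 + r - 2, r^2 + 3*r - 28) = 1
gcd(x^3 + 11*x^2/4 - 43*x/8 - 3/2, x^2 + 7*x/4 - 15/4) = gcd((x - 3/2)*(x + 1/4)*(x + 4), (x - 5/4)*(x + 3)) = 1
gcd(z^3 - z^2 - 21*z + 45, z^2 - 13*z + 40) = 1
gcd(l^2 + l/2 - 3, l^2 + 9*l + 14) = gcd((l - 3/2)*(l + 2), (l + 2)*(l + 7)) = l + 2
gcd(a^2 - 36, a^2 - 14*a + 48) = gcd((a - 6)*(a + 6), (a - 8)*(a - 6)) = a - 6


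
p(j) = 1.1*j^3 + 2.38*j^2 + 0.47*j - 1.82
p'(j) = 3.3*j^2 + 4.76*j + 0.47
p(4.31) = 132.49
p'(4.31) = 82.29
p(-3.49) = -21.23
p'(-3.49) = 24.05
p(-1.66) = -1.07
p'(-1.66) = 1.66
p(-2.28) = -3.56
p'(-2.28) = 6.77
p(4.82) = 178.92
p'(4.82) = 100.08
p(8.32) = 800.36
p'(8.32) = 268.51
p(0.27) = -1.50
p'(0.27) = 2.00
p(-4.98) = -80.99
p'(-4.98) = 58.61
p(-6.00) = -156.56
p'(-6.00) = 90.71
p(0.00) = -1.82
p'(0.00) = 0.47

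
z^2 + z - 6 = (z - 2)*(z + 3)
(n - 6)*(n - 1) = n^2 - 7*n + 6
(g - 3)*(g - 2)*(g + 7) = g^3 + 2*g^2 - 29*g + 42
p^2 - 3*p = p*(p - 3)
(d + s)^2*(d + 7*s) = d^3 + 9*d^2*s + 15*d*s^2 + 7*s^3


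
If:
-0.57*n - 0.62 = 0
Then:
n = -1.09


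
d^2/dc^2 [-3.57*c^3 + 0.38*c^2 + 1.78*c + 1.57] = 0.76 - 21.42*c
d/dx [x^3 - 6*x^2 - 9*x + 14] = 3*x^2 - 12*x - 9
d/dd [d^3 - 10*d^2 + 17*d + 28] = 3*d^2 - 20*d + 17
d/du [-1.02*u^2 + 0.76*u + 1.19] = 0.76 - 2.04*u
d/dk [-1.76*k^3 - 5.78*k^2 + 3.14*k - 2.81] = -5.28*k^2 - 11.56*k + 3.14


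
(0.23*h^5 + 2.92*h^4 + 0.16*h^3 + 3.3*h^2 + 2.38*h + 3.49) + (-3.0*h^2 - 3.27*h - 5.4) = 0.23*h^5 + 2.92*h^4 + 0.16*h^3 + 0.3*h^2 - 0.89*h - 1.91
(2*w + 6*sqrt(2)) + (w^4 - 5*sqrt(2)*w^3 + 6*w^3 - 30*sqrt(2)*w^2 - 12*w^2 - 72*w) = w^4 - 5*sqrt(2)*w^3 + 6*w^3 - 30*sqrt(2)*w^2 - 12*w^2 - 70*w + 6*sqrt(2)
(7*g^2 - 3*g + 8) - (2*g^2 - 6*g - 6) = 5*g^2 + 3*g + 14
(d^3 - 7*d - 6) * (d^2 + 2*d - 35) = d^5 + 2*d^4 - 42*d^3 - 20*d^2 + 233*d + 210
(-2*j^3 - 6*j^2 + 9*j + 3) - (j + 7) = -2*j^3 - 6*j^2 + 8*j - 4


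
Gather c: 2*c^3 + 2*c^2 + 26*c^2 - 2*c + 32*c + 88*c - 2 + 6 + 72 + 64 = 2*c^3 + 28*c^2 + 118*c + 140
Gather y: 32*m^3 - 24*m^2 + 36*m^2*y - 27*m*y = 32*m^3 - 24*m^2 + y*(36*m^2 - 27*m)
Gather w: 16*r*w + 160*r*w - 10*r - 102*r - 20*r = 176*r*w - 132*r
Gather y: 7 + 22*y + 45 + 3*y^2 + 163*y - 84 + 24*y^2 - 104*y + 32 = 27*y^2 + 81*y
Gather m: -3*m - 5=-3*m - 5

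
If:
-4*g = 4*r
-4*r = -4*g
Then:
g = 0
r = 0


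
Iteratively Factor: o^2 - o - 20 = (o + 4)*(o - 5)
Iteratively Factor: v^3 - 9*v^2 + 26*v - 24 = (v - 4)*(v^2 - 5*v + 6) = (v - 4)*(v - 3)*(v - 2)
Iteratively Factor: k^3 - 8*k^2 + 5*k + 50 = (k + 2)*(k^2 - 10*k + 25) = (k - 5)*(k + 2)*(k - 5)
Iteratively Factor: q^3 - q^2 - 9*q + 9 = (q - 3)*(q^2 + 2*q - 3) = (q - 3)*(q - 1)*(q + 3)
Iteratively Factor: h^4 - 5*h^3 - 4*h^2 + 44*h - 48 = (h + 3)*(h^3 - 8*h^2 + 20*h - 16) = (h - 4)*(h + 3)*(h^2 - 4*h + 4) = (h - 4)*(h - 2)*(h + 3)*(h - 2)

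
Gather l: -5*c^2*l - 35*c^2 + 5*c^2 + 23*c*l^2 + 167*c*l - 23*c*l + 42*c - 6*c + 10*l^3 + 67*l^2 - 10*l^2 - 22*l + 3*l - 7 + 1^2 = -30*c^2 + 36*c + 10*l^3 + l^2*(23*c + 57) + l*(-5*c^2 + 144*c - 19) - 6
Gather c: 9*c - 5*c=4*c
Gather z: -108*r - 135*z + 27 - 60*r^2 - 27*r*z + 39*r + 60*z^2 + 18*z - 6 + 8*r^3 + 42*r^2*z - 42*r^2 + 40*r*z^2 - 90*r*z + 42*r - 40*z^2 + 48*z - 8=8*r^3 - 102*r^2 - 27*r + z^2*(40*r + 20) + z*(42*r^2 - 117*r - 69) + 13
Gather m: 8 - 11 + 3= 0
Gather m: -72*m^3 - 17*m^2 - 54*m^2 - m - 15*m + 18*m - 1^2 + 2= -72*m^3 - 71*m^2 + 2*m + 1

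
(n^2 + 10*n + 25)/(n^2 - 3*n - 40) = (n + 5)/(n - 8)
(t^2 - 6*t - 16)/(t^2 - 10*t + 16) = (t + 2)/(t - 2)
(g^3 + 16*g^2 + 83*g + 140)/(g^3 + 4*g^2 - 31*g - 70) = (g^2 + 9*g + 20)/(g^2 - 3*g - 10)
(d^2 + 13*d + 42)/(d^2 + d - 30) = (d + 7)/(d - 5)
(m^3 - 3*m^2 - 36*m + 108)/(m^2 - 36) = m - 3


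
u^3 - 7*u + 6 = (u - 2)*(u - 1)*(u + 3)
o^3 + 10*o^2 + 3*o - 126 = (o - 3)*(o + 6)*(o + 7)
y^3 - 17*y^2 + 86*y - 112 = (y - 8)*(y - 7)*(y - 2)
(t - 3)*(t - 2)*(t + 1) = t^3 - 4*t^2 + t + 6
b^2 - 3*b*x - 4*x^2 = (b - 4*x)*(b + x)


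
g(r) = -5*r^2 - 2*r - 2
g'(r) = -10*r - 2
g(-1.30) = -7.85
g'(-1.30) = 11.00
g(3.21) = -59.94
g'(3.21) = -34.10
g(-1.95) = -17.11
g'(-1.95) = 17.50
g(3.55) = -72.11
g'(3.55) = -37.50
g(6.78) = -245.40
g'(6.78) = -69.80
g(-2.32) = -24.27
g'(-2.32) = 21.20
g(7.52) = -299.79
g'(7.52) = -77.20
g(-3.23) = -47.70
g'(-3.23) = 30.30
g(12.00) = -746.00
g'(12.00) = -122.00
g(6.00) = -194.00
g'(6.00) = -62.00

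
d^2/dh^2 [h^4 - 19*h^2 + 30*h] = 12*h^2 - 38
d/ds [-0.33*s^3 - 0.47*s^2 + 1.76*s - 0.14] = -0.99*s^2 - 0.94*s + 1.76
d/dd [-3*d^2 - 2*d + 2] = -6*d - 2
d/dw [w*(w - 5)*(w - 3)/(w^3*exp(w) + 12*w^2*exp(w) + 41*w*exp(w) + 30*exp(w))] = (-w^6 - 4*w^5 + 60*w^4 + 170*w^3 - 793*w^2 - 930*w + 450)*exp(-w)/(w^6 + 24*w^5 + 226*w^4 + 1044*w^3 + 2401*w^2 + 2460*w + 900)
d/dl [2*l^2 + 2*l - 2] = 4*l + 2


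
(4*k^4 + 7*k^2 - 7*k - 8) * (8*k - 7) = 32*k^5 - 28*k^4 + 56*k^3 - 105*k^2 - 15*k + 56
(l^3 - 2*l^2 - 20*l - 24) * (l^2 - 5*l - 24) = l^5 - 7*l^4 - 34*l^3 + 124*l^2 + 600*l + 576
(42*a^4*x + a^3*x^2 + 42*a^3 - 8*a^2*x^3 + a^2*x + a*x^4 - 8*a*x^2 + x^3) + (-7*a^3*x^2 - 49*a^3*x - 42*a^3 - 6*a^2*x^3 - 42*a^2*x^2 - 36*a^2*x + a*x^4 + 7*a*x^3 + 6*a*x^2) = 42*a^4*x - 6*a^3*x^2 - 49*a^3*x - 14*a^2*x^3 - 42*a^2*x^2 - 35*a^2*x + 2*a*x^4 + 7*a*x^3 - 2*a*x^2 + x^3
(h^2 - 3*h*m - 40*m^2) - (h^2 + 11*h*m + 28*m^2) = -14*h*m - 68*m^2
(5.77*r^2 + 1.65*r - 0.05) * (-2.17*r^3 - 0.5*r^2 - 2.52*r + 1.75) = -12.5209*r^5 - 6.4655*r^4 - 15.2569*r^3 + 5.9645*r^2 + 3.0135*r - 0.0875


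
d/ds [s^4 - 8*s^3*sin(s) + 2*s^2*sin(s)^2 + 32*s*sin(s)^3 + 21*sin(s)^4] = -8*s^3*cos(s) + 4*s^3 - 24*s^2*sin(s) + 2*s^2*sin(2*s) + 96*s*sin(s)^2*cos(s) + 4*s*sin(s)^2 + 84*sin(s)^3*cos(s) + 32*sin(s)^3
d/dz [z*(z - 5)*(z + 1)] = 3*z^2 - 8*z - 5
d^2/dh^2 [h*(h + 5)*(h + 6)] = 6*h + 22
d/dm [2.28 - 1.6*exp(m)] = -1.6*exp(m)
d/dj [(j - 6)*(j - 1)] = 2*j - 7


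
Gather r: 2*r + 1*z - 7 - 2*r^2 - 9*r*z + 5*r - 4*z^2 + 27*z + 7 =-2*r^2 + r*(7 - 9*z) - 4*z^2 + 28*z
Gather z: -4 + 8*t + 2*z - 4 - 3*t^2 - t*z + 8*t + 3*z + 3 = -3*t^2 + 16*t + z*(5 - t) - 5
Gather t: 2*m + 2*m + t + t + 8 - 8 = 4*m + 2*t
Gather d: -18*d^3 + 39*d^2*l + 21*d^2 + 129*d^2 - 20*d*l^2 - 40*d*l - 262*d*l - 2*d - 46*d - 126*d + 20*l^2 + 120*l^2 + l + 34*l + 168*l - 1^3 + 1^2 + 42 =-18*d^3 + d^2*(39*l + 150) + d*(-20*l^2 - 302*l - 174) + 140*l^2 + 203*l + 42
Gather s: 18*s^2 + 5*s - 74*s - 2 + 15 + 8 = 18*s^2 - 69*s + 21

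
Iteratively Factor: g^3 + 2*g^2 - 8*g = (g - 2)*(g^2 + 4*g) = (g - 2)*(g + 4)*(g)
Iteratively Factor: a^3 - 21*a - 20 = (a + 1)*(a^2 - a - 20) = (a - 5)*(a + 1)*(a + 4)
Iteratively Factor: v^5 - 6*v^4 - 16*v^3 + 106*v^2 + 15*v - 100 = (v + 1)*(v^4 - 7*v^3 - 9*v^2 + 115*v - 100) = (v - 1)*(v + 1)*(v^3 - 6*v^2 - 15*v + 100) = (v - 1)*(v + 1)*(v + 4)*(v^2 - 10*v + 25) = (v - 5)*(v - 1)*(v + 1)*(v + 4)*(v - 5)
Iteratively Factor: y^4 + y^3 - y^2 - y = (y)*(y^3 + y^2 - y - 1) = y*(y + 1)*(y^2 - 1) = y*(y - 1)*(y + 1)*(y + 1)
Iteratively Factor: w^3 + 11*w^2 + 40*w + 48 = (w + 4)*(w^2 + 7*w + 12) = (w + 3)*(w + 4)*(w + 4)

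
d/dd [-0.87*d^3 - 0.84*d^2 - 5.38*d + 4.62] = -2.61*d^2 - 1.68*d - 5.38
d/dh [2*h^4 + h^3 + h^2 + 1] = h*(8*h^2 + 3*h + 2)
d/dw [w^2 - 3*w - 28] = 2*w - 3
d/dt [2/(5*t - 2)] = -10/(5*t - 2)^2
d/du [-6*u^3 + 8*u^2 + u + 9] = -18*u^2 + 16*u + 1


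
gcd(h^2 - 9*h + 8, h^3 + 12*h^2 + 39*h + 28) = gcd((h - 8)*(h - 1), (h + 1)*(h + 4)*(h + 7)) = 1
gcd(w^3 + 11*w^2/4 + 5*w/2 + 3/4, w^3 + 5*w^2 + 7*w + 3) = w^2 + 2*w + 1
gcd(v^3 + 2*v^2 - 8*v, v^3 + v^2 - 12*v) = v^2 + 4*v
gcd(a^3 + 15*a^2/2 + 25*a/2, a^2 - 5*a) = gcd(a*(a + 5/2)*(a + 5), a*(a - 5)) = a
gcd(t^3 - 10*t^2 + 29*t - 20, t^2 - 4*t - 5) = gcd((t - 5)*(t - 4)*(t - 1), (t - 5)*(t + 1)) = t - 5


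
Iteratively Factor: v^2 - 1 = (v - 1)*(v + 1)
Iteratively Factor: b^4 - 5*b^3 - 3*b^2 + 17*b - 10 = (b - 1)*(b^3 - 4*b^2 - 7*b + 10) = (b - 1)*(b + 2)*(b^2 - 6*b + 5) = (b - 5)*(b - 1)*(b + 2)*(b - 1)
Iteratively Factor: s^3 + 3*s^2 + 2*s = (s + 2)*(s^2 + s) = s*(s + 2)*(s + 1)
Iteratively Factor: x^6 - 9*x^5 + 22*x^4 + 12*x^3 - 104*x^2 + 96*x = (x - 3)*(x^5 - 6*x^4 + 4*x^3 + 24*x^2 - 32*x) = (x - 3)*(x + 2)*(x^4 - 8*x^3 + 20*x^2 - 16*x) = (x - 3)*(x - 2)*(x + 2)*(x^3 - 6*x^2 + 8*x) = x*(x - 3)*(x - 2)*(x + 2)*(x^2 - 6*x + 8) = x*(x - 3)*(x - 2)^2*(x + 2)*(x - 4)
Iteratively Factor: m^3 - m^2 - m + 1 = (m - 1)*(m^2 - 1) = (m - 1)^2*(m + 1)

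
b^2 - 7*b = b*(b - 7)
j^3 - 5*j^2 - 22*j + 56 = (j - 7)*(j - 2)*(j + 4)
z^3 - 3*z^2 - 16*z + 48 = (z - 4)*(z - 3)*(z + 4)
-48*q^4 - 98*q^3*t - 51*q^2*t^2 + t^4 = (-8*q + t)*(q + t)^2*(6*q + t)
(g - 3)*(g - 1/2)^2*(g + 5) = g^4 + g^3 - 67*g^2/4 + 31*g/2 - 15/4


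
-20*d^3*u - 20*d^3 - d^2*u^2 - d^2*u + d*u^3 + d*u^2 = (-5*d + u)*(4*d + u)*(d*u + d)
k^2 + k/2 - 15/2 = (k - 5/2)*(k + 3)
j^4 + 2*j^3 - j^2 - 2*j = j*(j - 1)*(j + 1)*(j + 2)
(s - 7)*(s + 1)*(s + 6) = s^3 - 43*s - 42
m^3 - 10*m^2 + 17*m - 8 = (m - 8)*(m - 1)^2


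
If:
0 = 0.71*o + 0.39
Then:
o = -0.55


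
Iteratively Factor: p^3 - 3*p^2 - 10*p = (p)*(p^2 - 3*p - 10) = p*(p - 5)*(p + 2)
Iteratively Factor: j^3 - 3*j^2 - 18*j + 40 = (j + 4)*(j^2 - 7*j + 10) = (j - 5)*(j + 4)*(j - 2)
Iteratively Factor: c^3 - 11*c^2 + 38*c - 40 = (c - 5)*(c^2 - 6*c + 8) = (c - 5)*(c - 4)*(c - 2)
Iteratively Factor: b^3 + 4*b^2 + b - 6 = (b + 2)*(b^2 + 2*b - 3) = (b + 2)*(b + 3)*(b - 1)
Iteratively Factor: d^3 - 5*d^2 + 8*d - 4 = (d - 2)*(d^2 - 3*d + 2) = (d - 2)*(d - 1)*(d - 2)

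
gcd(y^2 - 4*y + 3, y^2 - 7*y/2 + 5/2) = y - 1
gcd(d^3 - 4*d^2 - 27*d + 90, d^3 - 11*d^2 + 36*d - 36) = d^2 - 9*d + 18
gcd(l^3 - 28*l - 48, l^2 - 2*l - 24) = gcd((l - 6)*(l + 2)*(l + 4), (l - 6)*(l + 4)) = l^2 - 2*l - 24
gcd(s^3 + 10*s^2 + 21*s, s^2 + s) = s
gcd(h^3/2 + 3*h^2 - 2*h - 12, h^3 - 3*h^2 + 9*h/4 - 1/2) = h - 2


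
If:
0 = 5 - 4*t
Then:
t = 5/4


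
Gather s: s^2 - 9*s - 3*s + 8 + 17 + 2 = s^2 - 12*s + 27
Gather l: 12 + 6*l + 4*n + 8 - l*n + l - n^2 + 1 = l*(7 - n) - n^2 + 4*n + 21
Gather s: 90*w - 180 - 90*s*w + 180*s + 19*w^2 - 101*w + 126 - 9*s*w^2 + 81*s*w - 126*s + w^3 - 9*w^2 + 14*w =s*(-9*w^2 - 9*w + 54) + w^3 + 10*w^2 + 3*w - 54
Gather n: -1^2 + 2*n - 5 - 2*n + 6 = 0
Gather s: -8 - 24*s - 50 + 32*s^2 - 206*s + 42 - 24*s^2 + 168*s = 8*s^2 - 62*s - 16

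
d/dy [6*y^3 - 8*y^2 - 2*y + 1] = 18*y^2 - 16*y - 2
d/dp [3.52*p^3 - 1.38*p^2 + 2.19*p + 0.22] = 10.56*p^2 - 2.76*p + 2.19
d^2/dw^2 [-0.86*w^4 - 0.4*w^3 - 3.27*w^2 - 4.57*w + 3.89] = -10.32*w^2 - 2.4*w - 6.54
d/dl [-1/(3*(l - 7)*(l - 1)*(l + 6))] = ((l - 7)*(l - 1) + (l - 7)*(l + 6) + (l - 1)*(l + 6))/(3*(l - 7)^2*(l - 1)^2*(l + 6)^2)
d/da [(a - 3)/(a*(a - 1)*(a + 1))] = (-2*a^3 + 9*a^2 - 3)/(a^6 - 2*a^4 + a^2)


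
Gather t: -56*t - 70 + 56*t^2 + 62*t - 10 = 56*t^2 + 6*t - 80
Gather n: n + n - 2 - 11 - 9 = 2*n - 22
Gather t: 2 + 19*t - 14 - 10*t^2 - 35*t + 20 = -10*t^2 - 16*t + 8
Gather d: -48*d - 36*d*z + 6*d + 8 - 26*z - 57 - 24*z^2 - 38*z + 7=d*(-36*z - 42) - 24*z^2 - 64*z - 42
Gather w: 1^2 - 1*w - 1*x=-w - x + 1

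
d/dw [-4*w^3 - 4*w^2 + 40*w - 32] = -12*w^2 - 8*w + 40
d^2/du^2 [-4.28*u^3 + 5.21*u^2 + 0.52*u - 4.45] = 10.42 - 25.68*u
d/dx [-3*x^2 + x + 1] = 1 - 6*x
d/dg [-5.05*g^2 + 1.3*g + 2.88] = 1.3 - 10.1*g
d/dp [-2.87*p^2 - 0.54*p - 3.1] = -5.74*p - 0.54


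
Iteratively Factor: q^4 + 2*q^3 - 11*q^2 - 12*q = (q + 4)*(q^3 - 2*q^2 - 3*q) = (q + 1)*(q + 4)*(q^2 - 3*q) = q*(q + 1)*(q + 4)*(q - 3)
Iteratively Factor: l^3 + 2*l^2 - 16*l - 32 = (l + 4)*(l^2 - 2*l - 8) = (l + 2)*(l + 4)*(l - 4)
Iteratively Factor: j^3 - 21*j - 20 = (j + 1)*(j^2 - j - 20) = (j - 5)*(j + 1)*(j + 4)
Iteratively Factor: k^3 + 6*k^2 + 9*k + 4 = (k + 1)*(k^2 + 5*k + 4) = (k + 1)^2*(k + 4)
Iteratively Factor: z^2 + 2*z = (z + 2)*(z)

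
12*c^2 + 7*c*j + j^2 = (3*c + j)*(4*c + j)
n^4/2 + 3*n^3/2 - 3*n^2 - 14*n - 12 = (n/2 + 1)*(n - 3)*(n + 2)^2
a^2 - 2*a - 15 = (a - 5)*(a + 3)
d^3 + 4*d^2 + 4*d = d*(d + 2)^2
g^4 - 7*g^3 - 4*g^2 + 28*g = g*(g - 7)*(g - 2)*(g + 2)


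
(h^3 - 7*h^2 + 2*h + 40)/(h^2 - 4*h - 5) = (h^2 - 2*h - 8)/(h + 1)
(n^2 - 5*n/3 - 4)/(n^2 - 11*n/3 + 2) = (3*n + 4)/(3*n - 2)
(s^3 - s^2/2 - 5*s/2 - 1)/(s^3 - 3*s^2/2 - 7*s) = (-2*s^3 + s^2 + 5*s + 2)/(s*(-2*s^2 + 3*s + 14))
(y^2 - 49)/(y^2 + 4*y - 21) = (y - 7)/(y - 3)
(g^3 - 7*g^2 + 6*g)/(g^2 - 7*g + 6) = g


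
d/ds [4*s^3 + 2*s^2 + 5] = 4*s*(3*s + 1)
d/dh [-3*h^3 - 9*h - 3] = -9*h^2 - 9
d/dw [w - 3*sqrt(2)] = 1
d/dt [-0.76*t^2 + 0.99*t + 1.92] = 0.99 - 1.52*t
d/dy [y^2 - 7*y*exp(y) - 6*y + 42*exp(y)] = -7*y*exp(y) + 2*y + 35*exp(y) - 6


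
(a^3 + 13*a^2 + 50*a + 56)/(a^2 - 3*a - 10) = (a^2 + 11*a + 28)/(a - 5)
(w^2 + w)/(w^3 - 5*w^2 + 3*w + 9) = w/(w^2 - 6*w + 9)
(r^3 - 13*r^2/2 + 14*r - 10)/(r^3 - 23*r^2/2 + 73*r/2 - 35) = (r - 2)/(r - 7)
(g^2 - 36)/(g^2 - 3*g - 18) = (g + 6)/(g + 3)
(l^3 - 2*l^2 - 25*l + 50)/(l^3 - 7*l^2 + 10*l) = (l + 5)/l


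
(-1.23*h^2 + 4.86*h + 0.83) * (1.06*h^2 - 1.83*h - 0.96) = -1.3038*h^4 + 7.4025*h^3 - 6.8332*h^2 - 6.1845*h - 0.7968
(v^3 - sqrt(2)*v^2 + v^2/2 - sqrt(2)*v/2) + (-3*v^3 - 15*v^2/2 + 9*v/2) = -2*v^3 - 7*v^2 - sqrt(2)*v^2 - sqrt(2)*v/2 + 9*v/2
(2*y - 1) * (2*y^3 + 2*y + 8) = 4*y^4 - 2*y^3 + 4*y^2 + 14*y - 8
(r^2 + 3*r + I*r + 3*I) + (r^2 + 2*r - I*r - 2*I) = 2*r^2 + 5*r + I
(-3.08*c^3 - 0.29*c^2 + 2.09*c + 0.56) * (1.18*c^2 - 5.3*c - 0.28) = -3.6344*c^5 + 15.9818*c^4 + 4.8656*c^3 - 10.335*c^2 - 3.5532*c - 0.1568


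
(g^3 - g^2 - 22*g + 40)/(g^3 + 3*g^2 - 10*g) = (g - 4)/g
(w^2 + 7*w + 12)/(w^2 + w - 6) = (w + 4)/(w - 2)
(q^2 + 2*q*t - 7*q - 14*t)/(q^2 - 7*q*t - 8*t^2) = (-q^2 - 2*q*t + 7*q + 14*t)/(-q^2 + 7*q*t + 8*t^2)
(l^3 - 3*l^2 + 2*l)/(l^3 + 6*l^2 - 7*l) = (l - 2)/(l + 7)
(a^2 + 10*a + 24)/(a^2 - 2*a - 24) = (a + 6)/(a - 6)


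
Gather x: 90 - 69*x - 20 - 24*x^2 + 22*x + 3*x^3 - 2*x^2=3*x^3 - 26*x^2 - 47*x + 70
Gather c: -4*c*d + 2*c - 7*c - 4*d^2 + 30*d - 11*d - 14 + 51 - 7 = c*(-4*d - 5) - 4*d^2 + 19*d + 30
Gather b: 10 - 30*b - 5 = 5 - 30*b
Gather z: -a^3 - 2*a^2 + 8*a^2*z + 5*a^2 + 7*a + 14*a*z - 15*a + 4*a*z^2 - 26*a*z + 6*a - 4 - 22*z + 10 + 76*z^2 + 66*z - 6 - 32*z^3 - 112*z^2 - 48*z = -a^3 + 3*a^2 - 2*a - 32*z^3 + z^2*(4*a - 36) + z*(8*a^2 - 12*a - 4)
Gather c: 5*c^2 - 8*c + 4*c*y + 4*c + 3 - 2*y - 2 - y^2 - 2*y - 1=5*c^2 + c*(4*y - 4) - y^2 - 4*y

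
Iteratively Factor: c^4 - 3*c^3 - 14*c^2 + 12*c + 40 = (c + 2)*(c^3 - 5*c^2 - 4*c + 20) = (c - 5)*(c + 2)*(c^2 - 4) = (c - 5)*(c - 2)*(c + 2)*(c + 2)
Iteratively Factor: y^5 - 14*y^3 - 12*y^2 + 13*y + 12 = (y - 1)*(y^4 + y^3 - 13*y^2 - 25*y - 12) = (y - 1)*(y + 3)*(y^3 - 2*y^2 - 7*y - 4) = (y - 1)*(y + 1)*(y + 3)*(y^2 - 3*y - 4) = (y - 1)*(y + 1)^2*(y + 3)*(y - 4)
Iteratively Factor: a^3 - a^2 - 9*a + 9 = (a - 1)*(a^2 - 9) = (a - 1)*(a + 3)*(a - 3)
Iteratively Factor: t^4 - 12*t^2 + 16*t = (t - 2)*(t^3 + 2*t^2 - 8*t) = (t - 2)*(t + 4)*(t^2 - 2*t) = (t - 2)^2*(t + 4)*(t)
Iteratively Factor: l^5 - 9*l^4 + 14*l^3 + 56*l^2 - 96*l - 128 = (l - 4)*(l^4 - 5*l^3 - 6*l^2 + 32*l + 32) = (l - 4)*(l + 2)*(l^3 - 7*l^2 + 8*l + 16) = (l - 4)^2*(l + 2)*(l^2 - 3*l - 4) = (l - 4)^2*(l + 1)*(l + 2)*(l - 4)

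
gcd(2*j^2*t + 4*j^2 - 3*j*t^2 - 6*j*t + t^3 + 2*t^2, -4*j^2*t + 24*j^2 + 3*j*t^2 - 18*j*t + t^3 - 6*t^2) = -j + t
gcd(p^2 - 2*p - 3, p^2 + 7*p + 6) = p + 1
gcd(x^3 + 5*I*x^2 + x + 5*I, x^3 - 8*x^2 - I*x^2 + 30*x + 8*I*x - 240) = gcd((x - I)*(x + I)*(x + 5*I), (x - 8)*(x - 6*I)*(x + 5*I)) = x + 5*I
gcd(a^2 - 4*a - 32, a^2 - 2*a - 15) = 1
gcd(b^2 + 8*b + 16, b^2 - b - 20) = b + 4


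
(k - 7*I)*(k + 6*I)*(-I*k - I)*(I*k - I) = k^4 - I*k^3 + 41*k^2 + I*k - 42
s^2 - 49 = (s - 7)*(s + 7)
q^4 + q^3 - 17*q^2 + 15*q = q*(q - 3)*(q - 1)*(q + 5)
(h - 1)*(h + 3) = h^2 + 2*h - 3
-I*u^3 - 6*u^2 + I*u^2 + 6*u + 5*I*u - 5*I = (u - 5*I)*(u - I)*(-I*u + I)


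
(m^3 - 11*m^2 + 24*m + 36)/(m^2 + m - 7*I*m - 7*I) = (m^2 - 12*m + 36)/(m - 7*I)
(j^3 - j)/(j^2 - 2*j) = (j^2 - 1)/(j - 2)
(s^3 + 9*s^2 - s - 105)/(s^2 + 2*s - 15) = s + 7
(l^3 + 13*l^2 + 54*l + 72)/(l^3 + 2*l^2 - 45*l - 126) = (l + 4)/(l - 7)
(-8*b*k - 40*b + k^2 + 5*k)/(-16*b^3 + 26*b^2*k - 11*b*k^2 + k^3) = (k + 5)/(2*b^2 - 3*b*k + k^2)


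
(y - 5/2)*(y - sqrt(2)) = y^2 - 5*y/2 - sqrt(2)*y + 5*sqrt(2)/2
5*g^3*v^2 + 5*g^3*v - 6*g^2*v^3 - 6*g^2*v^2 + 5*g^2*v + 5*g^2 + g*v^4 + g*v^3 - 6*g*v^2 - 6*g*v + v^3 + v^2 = (-5*g + v)*(-g + v)*(v + 1)*(g*v + 1)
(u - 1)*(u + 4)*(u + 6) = u^3 + 9*u^2 + 14*u - 24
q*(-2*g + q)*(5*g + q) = -10*g^2*q + 3*g*q^2 + q^3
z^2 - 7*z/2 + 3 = (z - 2)*(z - 3/2)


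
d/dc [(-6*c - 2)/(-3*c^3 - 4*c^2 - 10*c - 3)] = 2*(-2*c - 1)/(c^4 + 2*c^3 + 7*c^2 + 6*c + 9)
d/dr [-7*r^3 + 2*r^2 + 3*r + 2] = -21*r^2 + 4*r + 3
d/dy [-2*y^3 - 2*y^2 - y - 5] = -6*y^2 - 4*y - 1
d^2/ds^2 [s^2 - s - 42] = 2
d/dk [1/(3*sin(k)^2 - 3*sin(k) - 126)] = (1 - 2*sin(k))*cos(k)/(3*(sin(k) + cos(k)^2 + 41)^2)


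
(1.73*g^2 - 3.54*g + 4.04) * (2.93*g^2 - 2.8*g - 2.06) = 5.0689*g^4 - 15.2162*g^3 + 18.1854*g^2 - 4.0196*g - 8.3224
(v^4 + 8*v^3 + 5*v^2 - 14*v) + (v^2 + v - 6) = v^4 + 8*v^3 + 6*v^2 - 13*v - 6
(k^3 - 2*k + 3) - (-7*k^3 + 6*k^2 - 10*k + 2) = 8*k^3 - 6*k^2 + 8*k + 1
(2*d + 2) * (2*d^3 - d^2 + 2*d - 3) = 4*d^4 + 2*d^3 + 2*d^2 - 2*d - 6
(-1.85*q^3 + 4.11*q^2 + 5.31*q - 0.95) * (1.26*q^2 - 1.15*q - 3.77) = -2.331*q^5 + 7.3061*q^4 + 8.9386*q^3 - 22.7982*q^2 - 18.9262*q + 3.5815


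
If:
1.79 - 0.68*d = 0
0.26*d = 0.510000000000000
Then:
No Solution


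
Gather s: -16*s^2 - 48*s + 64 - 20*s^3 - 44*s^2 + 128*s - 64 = -20*s^3 - 60*s^2 + 80*s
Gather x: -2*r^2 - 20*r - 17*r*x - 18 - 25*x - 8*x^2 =-2*r^2 - 20*r - 8*x^2 + x*(-17*r - 25) - 18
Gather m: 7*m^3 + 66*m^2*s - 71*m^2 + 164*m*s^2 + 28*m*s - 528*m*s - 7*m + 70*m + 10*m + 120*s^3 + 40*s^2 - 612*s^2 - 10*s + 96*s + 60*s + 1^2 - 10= 7*m^3 + m^2*(66*s - 71) + m*(164*s^2 - 500*s + 73) + 120*s^3 - 572*s^2 + 146*s - 9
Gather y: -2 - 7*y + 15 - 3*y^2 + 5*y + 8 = -3*y^2 - 2*y + 21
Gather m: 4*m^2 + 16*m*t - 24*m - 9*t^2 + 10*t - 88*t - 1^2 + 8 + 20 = 4*m^2 + m*(16*t - 24) - 9*t^2 - 78*t + 27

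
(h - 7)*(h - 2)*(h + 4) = h^3 - 5*h^2 - 22*h + 56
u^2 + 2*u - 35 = (u - 5)*(u + 7)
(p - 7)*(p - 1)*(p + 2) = p^3 - 6*p^2 - 9*p + 14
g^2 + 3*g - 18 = (g - 3)*(g + 6)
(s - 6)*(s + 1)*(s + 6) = s^3 + s^2 - 36*s - 36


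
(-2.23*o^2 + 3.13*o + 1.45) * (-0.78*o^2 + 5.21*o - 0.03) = 1.7394*o^4 - 14.0597*o^3 + 15.2432*o^2 + 7.4606*o - 0.0435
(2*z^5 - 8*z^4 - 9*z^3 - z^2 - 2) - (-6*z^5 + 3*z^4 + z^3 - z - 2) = 8*z^5 - 11*z^4 - 10*z^3 - z^2 + z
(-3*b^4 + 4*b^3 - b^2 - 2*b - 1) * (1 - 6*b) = 18*b^5 - 27*b^4 + 10*b^3 + 11*b^2 + 4*b - 1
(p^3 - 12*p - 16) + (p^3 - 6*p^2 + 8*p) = 2*p^3 - 6*p^2 - 4*p - 16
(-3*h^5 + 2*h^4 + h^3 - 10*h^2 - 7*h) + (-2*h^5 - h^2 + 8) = -5*h^5 + 2*h^4 + h^3 - 11*h^2 - 7*h + 8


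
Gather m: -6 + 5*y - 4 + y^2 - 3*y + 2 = y^2 + 2*y - 8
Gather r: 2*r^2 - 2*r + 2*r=2*r^2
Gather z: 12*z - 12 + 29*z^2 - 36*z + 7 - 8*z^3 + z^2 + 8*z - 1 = -8*z^3 + 30*z^2 - 16*z - 6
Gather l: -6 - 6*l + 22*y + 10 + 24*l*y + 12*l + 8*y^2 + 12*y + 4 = l*(24*y + 6) + 8*y^2 + 34*y + 8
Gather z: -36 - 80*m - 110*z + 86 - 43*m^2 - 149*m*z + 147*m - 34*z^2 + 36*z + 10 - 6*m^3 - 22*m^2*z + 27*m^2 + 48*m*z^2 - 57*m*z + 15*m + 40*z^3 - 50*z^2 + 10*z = -6*m^3 - 16*m^2 + 82*m + 40*z^3 + z^2*(48*m - 84) + z*(-22*m^2 - 206*m - 64) + 60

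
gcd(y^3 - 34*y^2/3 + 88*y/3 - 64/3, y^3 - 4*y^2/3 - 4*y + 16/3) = y^2 - 10*y/3 + 8/3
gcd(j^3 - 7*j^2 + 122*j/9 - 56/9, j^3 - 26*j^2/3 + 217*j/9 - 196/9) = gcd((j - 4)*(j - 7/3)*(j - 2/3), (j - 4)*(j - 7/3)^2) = j^2 - 19*j/3 + 28/3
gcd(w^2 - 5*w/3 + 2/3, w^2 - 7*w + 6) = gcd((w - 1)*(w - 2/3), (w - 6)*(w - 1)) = w - 1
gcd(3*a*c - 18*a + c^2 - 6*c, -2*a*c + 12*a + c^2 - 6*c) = c - 6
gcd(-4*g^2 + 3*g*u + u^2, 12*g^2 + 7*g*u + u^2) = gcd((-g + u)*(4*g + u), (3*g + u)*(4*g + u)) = 4*g + u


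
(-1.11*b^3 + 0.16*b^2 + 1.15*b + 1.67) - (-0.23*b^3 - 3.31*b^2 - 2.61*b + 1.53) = -0.88*b^3 + 3.47*b^2 + 3.76*b + 0.14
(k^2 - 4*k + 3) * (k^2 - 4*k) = k^4 - 8*k^3 + 19*k^2 - 12*k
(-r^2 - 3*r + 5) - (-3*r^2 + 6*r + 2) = 2*r^2 - 9*r + 3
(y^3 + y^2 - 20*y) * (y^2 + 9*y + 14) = y^5 + 10*y^4 + 3*y^3 - 166*y^2 - 280*y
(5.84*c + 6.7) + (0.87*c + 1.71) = 6.71*c + 8.41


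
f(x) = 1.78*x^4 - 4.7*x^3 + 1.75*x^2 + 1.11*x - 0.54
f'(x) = 7.12*x^3 - 14.1*x^2 + 3.5*x + 1.11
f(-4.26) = 976.06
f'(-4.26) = -820.12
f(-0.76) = 2.28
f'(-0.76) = -12.82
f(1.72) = -1.79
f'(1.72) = 1.65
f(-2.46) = 142.48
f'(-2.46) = -198.82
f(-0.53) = 0.20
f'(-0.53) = -5.77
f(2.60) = 12.91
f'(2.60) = 40.04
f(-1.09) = 8.93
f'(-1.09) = -28.68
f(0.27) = -0.20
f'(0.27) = 1.17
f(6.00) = 1360.80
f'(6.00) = 1052.43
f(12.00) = 29053.26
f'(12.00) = 10316.07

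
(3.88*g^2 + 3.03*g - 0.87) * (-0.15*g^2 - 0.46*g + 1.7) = -0.582*g^4 - 2.2393*g^3 + 5.3327*g^2 + 5.5512*g - 1.479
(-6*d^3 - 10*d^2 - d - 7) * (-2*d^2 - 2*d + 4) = 12*d^5 + 32*d^4 - 2*d^3 - 24*d^2 + 10*d - 28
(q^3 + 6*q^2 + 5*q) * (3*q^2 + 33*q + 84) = 3*q^5 + 51*q^4 + 297*q^3 + 669*q^2 + 420*q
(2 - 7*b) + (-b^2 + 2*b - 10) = -b^2 - 5*b - 8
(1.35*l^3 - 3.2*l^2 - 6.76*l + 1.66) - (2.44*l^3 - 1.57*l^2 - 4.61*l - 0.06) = -1.09*l^3 - 1.63*l^2 - 2.15*l + 1.72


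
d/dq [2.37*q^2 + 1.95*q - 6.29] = 4.74*q + 1.95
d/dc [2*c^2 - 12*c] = 4*c - 12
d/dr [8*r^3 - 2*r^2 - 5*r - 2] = 24*r^2 - 4*r - 5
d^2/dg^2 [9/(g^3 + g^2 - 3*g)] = 18*(-g*(3*g + 1)*(g^2 + g - 3) + (3*g^2 + 2*g - 3)^2)/(g^3*(g^2 + g - 3)^3)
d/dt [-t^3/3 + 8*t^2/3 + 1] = t*(16 - 3*t)/3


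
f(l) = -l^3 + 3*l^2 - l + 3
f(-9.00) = 984.00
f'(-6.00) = -145.00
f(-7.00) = 500.00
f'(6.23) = -80.06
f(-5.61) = 279.58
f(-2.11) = 27.86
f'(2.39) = -3.80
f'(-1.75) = -20.69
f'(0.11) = -0.38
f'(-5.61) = -129.08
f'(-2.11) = -27.02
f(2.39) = 4.09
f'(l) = -3*l^2 + 6*l - 1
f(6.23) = -128.60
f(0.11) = 2.92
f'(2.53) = -5.02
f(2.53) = 3.48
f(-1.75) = 19.30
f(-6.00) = 333.00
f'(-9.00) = -298.00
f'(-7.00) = -190.00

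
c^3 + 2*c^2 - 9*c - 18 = (c - 3)*(c + 2)*(c + 3)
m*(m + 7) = m^2 + 7*m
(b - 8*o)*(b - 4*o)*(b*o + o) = b^3*o - 12*b^2*o^2 + b^2*o + 32*b*o^3 - 12*b*o^2 + 32*o^3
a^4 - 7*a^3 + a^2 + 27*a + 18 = (a - 6)*(a - 3)*(a + 1)^2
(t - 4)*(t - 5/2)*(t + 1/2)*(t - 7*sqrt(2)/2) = t^4 - 6*t^3 - 7*sqrt(2)*t^3/2 + 27*t^2/4 + 21*sqrt(2)*t^2 - 189*sqrt(2)*t/8 + 5*t - 35*sqrt(2)/2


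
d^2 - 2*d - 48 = (d - 8)*(d + 6)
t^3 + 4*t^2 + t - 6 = (t - 1)*(t + 2)*(t + 3)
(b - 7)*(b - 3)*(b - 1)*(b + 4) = b^4 - 7*b^3 - 13*b^2 + 103*b - 84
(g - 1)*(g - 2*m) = g^2 - 2*g*m - g + 2*m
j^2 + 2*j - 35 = (j - 5)*(j + 7)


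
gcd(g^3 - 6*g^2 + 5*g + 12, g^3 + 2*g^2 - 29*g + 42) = g - 3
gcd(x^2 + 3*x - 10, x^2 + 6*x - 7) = 1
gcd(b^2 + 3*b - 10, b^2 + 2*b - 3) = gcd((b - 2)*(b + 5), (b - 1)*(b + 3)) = 1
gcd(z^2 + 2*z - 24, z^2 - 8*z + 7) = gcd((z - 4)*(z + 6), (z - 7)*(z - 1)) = 1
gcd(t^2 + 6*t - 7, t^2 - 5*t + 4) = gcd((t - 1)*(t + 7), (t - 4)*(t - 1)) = t - 1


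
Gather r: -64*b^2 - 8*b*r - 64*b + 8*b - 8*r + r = -64*b^2 - 56*b + r*(-8*b - 7)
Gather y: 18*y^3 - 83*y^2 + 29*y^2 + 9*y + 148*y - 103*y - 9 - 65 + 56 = 18*y^3 - 54*y^2 + 54*y - 18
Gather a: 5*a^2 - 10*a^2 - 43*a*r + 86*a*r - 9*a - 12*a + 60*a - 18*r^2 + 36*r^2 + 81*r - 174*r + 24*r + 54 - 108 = -5*a^2 + a*(43*r + 39) + 18*r^2 - 69*r - 54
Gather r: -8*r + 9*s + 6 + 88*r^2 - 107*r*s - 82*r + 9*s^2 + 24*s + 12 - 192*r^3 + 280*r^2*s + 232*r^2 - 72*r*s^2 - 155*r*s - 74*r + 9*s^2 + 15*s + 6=-192*r^3 + r^2*(280*s + 320) + r*(-72*s^2 - 262*s - 164) + 18*s^2 + 48*s + 24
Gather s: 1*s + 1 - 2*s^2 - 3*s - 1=-2*s^2 - 2*s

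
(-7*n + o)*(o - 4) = -7*n*o + 28*n + o^2 - 4*o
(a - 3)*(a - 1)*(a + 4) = a^3 - 13*a + 12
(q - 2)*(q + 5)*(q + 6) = q^3 + 9*q^2 + 8*q - 60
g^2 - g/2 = g*(g - 1/2)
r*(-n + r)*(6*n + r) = -6*n^2*r + 5*n*r^2 + r^3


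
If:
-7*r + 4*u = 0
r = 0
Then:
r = 0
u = 0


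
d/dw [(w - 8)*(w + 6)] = 2*w - 2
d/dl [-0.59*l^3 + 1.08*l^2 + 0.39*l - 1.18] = -1.77*l^2 + 2.16*l + 0.39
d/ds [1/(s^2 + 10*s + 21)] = 2*(-s - 5)/(s^2 + 10*s + 21)^2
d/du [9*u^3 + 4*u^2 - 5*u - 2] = 27*u^2 + 8*u - 5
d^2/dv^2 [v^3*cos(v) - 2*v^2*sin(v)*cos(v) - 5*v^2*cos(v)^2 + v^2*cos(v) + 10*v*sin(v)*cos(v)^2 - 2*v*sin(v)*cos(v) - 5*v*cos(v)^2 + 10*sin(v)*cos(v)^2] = -v^3*cos(v) - 6*v^2*sin(v) + 4*v^2*sin(2*v) - v^2*cos(v) + 10*v^2*cos(2*v) - 13*v*sin(v)/2 + 24*v*sin(2*v) - 45*v*sin(3*v)/2 + 6*v*cos(v) + 2*v*cos(2*v) - 5*sin(v)/2 + 8*sin(2*v) - 45*sin(3*v)/2 + 7*cos(v) - 9*cos(2*v) + 15*cos(3*v) - 5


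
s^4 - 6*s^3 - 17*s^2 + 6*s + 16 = (s - 8)*(s - 1)*(s + 1)*(s + 2)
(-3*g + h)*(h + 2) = -3*g*h - 6*g + h^2 + 2*h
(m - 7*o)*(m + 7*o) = m^2 - 49*o^2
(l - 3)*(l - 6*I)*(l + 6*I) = l^3 - 3*l^2 + 36*l - 108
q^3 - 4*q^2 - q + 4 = (q - 4)*(q - 1)*(q + 1)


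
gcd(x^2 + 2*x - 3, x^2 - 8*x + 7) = x - 1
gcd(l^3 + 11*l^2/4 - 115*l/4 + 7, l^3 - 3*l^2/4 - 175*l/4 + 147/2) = l + 7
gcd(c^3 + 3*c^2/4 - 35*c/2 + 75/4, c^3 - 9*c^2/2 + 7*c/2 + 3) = c - 3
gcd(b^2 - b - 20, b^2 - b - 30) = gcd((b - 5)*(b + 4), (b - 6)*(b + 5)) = 1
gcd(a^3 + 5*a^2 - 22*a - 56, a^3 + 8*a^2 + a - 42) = a + 7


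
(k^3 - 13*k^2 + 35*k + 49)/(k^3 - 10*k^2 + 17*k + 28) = (k - 7)/(k - 4)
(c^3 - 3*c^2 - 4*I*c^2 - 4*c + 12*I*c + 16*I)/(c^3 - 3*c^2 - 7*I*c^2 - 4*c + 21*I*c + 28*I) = (c - 4*I)/(c - 7*I)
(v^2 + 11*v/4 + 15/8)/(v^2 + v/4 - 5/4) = (v + 3/2)/(v - 1)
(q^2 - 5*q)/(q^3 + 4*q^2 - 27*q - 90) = q/(q^2 + 9*q + 18)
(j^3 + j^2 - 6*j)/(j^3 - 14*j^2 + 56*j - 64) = j*(j + 3)/(j^2 - 12*j + 32)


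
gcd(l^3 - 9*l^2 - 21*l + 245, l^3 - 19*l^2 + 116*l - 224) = l - 7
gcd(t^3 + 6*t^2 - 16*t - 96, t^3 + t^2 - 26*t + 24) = t^2 + 2*t - 24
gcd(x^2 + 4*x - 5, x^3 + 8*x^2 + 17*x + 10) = x + 5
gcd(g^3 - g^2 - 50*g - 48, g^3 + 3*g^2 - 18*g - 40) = 1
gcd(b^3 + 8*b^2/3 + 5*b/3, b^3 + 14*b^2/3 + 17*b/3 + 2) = b + 1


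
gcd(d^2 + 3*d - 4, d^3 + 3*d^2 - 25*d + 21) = d - 1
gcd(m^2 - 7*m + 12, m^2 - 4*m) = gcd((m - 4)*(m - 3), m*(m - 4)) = m - 4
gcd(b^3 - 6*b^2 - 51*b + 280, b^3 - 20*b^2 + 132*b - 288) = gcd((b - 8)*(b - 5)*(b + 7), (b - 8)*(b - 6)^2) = b - 8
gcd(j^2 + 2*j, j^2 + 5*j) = j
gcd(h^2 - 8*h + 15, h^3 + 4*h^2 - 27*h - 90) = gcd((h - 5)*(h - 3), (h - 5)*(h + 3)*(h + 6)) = h - 5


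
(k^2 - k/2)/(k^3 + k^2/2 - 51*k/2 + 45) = k*(2*k - 1)/(2*k^3 + k^2 - 51*k + 90)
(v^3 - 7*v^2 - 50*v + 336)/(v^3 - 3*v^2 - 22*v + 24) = (v^2 - v - 56)/(v^2 + 3*v - 4)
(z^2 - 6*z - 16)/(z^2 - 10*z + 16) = (z + 2)/(z - 2)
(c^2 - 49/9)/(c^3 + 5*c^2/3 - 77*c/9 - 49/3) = (3*c - 7)/(3*c^2 - 2*c - 21)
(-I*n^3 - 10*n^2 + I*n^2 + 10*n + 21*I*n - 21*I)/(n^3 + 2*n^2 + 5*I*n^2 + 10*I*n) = (-I*n^3 + n^2*(-10 + I) + n*(10 + 21*I) - 21*I)/(n*(n^2 + n*(2 + 5*I) + 10*I))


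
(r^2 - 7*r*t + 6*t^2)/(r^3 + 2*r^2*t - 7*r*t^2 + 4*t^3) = (r - 6*t)/(r^2 + 3*r*t - 4*t^2)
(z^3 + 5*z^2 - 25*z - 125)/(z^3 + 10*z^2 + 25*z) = (z - 5)/z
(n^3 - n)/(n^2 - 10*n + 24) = (n^3 - n)/(n^2 - 10*n + 24)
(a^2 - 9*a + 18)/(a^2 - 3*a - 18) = (a - 3)/(a + 3)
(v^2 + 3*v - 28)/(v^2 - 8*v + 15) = (v^2 + 3*v - 28)/(v^2 - 8*v + 15)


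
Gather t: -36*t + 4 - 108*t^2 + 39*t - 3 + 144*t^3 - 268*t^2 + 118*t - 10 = 144*t^3 - 376*t^2 + 121*t - 9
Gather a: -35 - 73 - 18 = -126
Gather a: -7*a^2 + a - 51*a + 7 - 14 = -7*a^2 - 50*a - 7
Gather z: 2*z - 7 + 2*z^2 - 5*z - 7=2*z^2 - 3*z - 14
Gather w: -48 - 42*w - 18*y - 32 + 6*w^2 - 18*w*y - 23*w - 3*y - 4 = 6*w^2 + w*(-18*y - 65) - 21*y - 84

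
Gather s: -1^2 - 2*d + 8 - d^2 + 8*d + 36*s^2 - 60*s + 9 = -d^2 + 6*d + 36*s^2 - 60*s + 16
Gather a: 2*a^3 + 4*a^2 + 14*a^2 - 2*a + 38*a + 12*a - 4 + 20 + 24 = 2*a^3 + 18*a^2 + 48*a + 40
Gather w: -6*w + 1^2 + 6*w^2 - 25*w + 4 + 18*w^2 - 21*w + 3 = 24*w^2 - 52*w + 8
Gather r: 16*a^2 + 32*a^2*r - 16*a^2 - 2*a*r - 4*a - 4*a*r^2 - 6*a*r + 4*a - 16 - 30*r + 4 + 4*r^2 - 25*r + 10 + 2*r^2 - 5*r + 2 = r^2*(6 - 4*a) + r*(32*a^2 - 8*a - 60)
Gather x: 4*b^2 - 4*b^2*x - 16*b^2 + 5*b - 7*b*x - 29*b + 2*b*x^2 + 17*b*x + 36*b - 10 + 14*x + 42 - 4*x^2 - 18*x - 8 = -12*b^2 + 12*b + x^2*(2*b - 4) + x*(-4*b^2 + 10*b - 4) + 24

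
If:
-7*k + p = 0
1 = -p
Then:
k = -1/7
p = -1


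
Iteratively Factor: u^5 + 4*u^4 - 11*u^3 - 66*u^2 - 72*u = (u)*(u^4 + 4*u^3 - 11*u^2 - 66*u - 72) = u*(u + 2)*(u^3 + 2*u^2 - 15*u - 36) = u*(u - 4)*(u + 2)*(u^2 + 6*u + 9) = u*(u - 4)*(u + 2)*(u + 3)*(u + 3)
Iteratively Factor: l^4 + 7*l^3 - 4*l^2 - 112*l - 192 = (l + 3)*(l^3 + 4*l^2 - 16*l - 64) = (l - 4)*(l + 3)*(l^2 + 8*l + 16) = (l - 4)*(l + 3)*(l + 4)*(l + 4)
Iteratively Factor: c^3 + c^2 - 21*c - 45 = (c + 3)*(c^2 - 2*c - 15) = (c - 5)*(c + 3)*(c + 3)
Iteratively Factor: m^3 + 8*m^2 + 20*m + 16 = (m + 4)*(m^2 + 4*m + 4) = (m + 2)*(m + 4)*(m + 2)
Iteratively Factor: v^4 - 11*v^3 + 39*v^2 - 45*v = (v - 3)*(v^3 - 8*v^2 + 15*v) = (v - 5)*(v - 3)*(v^2 - 3*v) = (v - 5)*(v - 3)^2*(v)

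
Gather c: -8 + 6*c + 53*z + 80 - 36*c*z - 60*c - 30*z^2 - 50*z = c*(-36*z - 54) - 30*z^2 + 3*z + 72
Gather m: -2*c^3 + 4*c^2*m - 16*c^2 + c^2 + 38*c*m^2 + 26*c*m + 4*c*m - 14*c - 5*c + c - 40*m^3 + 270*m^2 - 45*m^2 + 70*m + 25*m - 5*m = -2*c^3 - 15*c^2 - 18*c - 40*m^3 + m^2*(38*c + 225) + m*(4*c^2 + 30*c + 90)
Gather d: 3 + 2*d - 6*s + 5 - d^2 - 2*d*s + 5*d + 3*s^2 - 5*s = -d^2 + d*(7 - 2*s) + 3*s^2 - 11*s + 8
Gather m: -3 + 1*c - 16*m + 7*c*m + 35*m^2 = c + 35*m^2 + m*(7*c - 16) - 3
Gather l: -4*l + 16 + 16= 32 - 4*l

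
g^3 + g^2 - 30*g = g*(g - 5)*(g + 6)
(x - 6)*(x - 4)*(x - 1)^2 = x^4 - 12*x^3 + 45*x^2 - 58*x + 24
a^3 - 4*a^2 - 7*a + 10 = (a - 5)*(a - 1)*(a + 2)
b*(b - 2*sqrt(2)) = b^2 - 2*sqrt(2)*b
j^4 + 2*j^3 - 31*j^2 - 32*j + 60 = (j - 5)*(j - 1)*(j + 2)*(j + 6)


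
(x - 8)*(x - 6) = x^2 - 14*x + 48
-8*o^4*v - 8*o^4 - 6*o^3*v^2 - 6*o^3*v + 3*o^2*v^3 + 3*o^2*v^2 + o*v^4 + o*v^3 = (-2*o + v)*(o + v)*(4*o + v)*(o*v + o)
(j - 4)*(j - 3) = j^2 - 7*j + 12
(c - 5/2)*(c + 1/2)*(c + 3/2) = c^3 - c^2/2 - 17*c/4 - 15/8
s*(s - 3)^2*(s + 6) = s^4 - 27*s^2 + 54*s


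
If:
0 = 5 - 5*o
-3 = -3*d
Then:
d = 1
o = 1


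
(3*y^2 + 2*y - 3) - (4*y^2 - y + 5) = -y^2 + 3*y - 8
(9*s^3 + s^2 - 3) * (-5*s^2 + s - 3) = -45*s^5 + 4*s^4 - 26*s^3 + 12*s^2 - 3*s + 9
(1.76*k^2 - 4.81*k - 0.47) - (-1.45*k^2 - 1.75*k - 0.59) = 3.21*k^2 - 3.06*k + 0.12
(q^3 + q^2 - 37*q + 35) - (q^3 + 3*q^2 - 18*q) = -2*q^2 - 19*q + 35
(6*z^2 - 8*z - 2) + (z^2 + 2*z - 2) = 7*z^2 - 6*z - 4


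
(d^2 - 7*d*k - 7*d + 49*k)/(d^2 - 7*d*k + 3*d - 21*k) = (d - 7)/(d + 3)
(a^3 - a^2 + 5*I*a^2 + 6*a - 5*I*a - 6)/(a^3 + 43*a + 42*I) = (a^2 - a*(1 + I) + I)/(a^2 - 6*I*a + 7)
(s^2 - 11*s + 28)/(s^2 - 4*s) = (s - 7)/s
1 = 1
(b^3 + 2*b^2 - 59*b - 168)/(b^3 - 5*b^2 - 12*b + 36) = (b^2 - b - 56)/(b^2 - 8*b + 12)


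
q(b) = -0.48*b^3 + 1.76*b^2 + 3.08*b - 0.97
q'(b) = -1.44*b^2 + 3.52*b + 3.08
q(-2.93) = 17.19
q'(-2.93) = -19.60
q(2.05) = 8.61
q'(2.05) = 4.24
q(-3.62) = 33.71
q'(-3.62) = -28.53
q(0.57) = 1.27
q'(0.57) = 4.62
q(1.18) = 4.33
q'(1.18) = 5.23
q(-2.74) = 13.68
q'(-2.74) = -17.38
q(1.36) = 5.27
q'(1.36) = 5.20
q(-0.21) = -1.53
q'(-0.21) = 2.28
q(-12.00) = 1044.95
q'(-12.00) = -246.52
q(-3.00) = 18.59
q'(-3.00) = -20.44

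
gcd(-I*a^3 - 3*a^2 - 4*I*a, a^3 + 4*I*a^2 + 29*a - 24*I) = 1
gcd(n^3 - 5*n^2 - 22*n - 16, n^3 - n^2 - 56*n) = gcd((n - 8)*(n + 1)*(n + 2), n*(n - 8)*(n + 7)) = n - 8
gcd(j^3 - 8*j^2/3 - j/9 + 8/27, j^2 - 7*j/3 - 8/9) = j^2 - 7*j/3 - 8/9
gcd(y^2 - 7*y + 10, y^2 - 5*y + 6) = y - 2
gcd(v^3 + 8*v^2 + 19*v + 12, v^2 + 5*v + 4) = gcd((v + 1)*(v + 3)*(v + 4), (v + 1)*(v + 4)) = v^2 + 5*v + 4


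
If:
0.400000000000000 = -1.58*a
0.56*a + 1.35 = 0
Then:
No Solution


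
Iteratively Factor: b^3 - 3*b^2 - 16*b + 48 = (b - 4)*(b^2 + b - 12) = (b - 4)*(b + 4)*(b - 3)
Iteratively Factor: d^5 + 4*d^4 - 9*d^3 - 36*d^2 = (d + 4)*(d^4 - 9*d^2) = d*(d + 4)*(d^3 - 9*d) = d^2*(d + 4)*(d^2 - 9) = d^2*(d + 3)*(d + 4)*(d - 3)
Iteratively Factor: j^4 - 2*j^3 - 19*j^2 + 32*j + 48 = (j + 4)*(j^3 - 6*j^2 + 5*j + 12) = (j - 4)*(j + 4)*(j^2 - 2*j - 3) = (j - 4)*(j + 1)*(j + 4)*(j - 3)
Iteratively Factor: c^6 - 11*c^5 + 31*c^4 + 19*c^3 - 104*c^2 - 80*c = (c - 4)*(c^5 - 7*c^4 + 3*c^3 + 31*c^2 + 20*c) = (c - 4)*(c + 1)*(c^4 - 8*c^3 + 11*c^2 + 20*c) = (c - 4)*(c + 1)^2*(c^3 - 9*c^2 + 20*c) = (c - 4)^2*(c + 1)^2*(c^2 - 5*c) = c*(c - 4)^2*(c + 1)^2*(c - 5)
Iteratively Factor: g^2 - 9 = (g + 3)*(g - 3)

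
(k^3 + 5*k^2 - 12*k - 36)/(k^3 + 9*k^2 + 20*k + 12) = (k - 3)/(k + 1)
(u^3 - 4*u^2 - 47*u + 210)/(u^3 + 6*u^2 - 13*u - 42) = (u^2 - 11*u + 30)/(u^2 - u - 6)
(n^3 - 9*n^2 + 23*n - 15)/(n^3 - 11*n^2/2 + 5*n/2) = 2*(n^2 - 4*n + 3)/(n*(2*n - 1))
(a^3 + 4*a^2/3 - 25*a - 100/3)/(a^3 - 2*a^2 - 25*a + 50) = (a + 4/3)/(a - 2)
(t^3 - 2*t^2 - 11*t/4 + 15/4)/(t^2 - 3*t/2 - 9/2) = (2*t^2 - 7*t + 5)/(2*(t - 3))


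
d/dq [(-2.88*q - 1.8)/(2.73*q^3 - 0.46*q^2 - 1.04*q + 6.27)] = (15.7248*q^3 + 13.4172*q^2 - 1.656*q - 19.9296)/(7.4529*q^6 - 2.5116*q^5 - 5.4668*q^4 + 35.191*q^3 - 4.6868*q^2 - 13.0416*q + 39.3129)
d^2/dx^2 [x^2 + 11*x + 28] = 2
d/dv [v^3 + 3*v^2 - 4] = 3*v*(v + 2)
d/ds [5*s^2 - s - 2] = 10*s - 1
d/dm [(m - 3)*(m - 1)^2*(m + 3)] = 4*m^3 - 6*m^2 - 16*m + 18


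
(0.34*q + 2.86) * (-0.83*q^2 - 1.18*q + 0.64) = -0.2822*q^3 - 2.775*q^2 - 3.1572*q + 1.8304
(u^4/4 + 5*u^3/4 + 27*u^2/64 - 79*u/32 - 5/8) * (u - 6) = u^5/4 - u^4/4 - 453*u^3/64 - 5*u^2 + 227*u/16 + 15/4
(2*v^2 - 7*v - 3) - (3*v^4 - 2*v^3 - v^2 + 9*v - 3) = -3*v^4 + 2*v^3 + 3*v^2 - 16*v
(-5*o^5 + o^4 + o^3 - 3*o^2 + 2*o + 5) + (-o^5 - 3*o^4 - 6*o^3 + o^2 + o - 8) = -6*o^5 - 2*o^4 - 5*o^3 - 2*o^2 + 3*o - 3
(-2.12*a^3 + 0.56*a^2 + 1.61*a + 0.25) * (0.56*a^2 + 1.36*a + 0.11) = -1.1872*a^5 - 2.5696*a^4 + 1.43*a^3 + 2.3912*a^2 + 0.5171*a + 0.0275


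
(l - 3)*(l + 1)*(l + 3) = l^3 + l^2 - 9*l - 9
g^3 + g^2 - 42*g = g*(g - 6)*(g + 7)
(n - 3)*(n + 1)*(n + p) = n^3 + n^2*p - 2*n^2 - 2*n*p - 3*n - 3*p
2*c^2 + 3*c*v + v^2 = (c + v)*(2*c + v)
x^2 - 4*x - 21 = (x - 7)*(x + 3)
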